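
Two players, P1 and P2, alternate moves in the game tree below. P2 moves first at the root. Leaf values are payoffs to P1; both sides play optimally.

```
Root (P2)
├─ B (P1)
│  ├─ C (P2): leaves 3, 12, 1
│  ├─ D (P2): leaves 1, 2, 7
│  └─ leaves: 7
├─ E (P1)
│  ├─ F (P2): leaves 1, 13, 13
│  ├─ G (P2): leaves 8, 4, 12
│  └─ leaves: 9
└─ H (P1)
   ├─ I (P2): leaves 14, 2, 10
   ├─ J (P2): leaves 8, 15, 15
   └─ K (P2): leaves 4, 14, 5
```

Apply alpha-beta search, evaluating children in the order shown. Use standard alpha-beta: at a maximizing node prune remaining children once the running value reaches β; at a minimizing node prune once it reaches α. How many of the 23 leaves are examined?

18

C [α=-∞,β=+∞]: v=1
D [α=1,β=+∞]: v=1 after child 1 ≤ α → α-cutoff, skip 2
B [α=-∞,β=+∞]: v=7
F [α=-∞,β=7]: v=1
G [α=1,β=7]: v=4
E [α=-∞,β=7]: v=9
I [α=-∞,β=7]: v=2
J [α=2,β=7]: v=8
H [α=-∞,β=7]: v=8 after child 2 ≥ β → β-cutoff, skip 1
Root [α=-∞,β=+∞]: v=7
Leaves evaluated: 18 of 23.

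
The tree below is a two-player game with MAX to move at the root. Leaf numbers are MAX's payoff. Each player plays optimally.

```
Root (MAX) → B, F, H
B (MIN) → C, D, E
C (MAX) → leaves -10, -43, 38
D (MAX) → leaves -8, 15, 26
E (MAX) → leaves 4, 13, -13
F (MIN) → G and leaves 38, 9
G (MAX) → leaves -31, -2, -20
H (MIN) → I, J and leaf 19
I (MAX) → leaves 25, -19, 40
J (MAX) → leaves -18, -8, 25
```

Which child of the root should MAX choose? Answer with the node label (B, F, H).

C (MAX): max(-10, -43, 38) = 38
D (MAX): max(-8, 15, 26) = 26
E (MAX): max(4, 13, -13) = 13
B (MIN): min(38, 26, 13) = 13
G (MAX): max(-31, -2, -20) = -2
F (MIN): min(-2, 38, 9) = -2
I (MAX): max(25, -19, 40) = 40
J (MAX): max(-18, -8, 25) = 25
H (MIN): min(40, 25, 19) = 19
Root (MAX): max(13, -2, 19) = 19
MAX picks the child with the highest value: H (value 19).

H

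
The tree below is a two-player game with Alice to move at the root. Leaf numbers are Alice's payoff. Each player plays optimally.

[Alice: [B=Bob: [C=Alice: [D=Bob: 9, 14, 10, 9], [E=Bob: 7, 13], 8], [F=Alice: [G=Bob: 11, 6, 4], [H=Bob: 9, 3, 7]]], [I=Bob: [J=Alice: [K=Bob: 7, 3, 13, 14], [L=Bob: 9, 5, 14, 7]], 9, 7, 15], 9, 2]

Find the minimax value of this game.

9

D (Bob): min(9, 14, 10, 9) = 9
E (Bob): min(7, 13) = 7
C (Alice): max(9, 7, 8) = 9
G (Bob): min(11, 6, 4) = 4
H (Bob): min(9, 3, 7) = 3
F (Alice): max(4, 3) = 4
B (Bob): min(9, 4) = 4
K (Bob): min(7, 3, 13, 14) = 3
L (Bob): min(9, 5, 14, 7) = 5
J (Alice): max(3, 5) = 5
I (Bob): min(5, 9, 7, 15) = 5
Root (Alice): max(4, 5, 9, 2) = 9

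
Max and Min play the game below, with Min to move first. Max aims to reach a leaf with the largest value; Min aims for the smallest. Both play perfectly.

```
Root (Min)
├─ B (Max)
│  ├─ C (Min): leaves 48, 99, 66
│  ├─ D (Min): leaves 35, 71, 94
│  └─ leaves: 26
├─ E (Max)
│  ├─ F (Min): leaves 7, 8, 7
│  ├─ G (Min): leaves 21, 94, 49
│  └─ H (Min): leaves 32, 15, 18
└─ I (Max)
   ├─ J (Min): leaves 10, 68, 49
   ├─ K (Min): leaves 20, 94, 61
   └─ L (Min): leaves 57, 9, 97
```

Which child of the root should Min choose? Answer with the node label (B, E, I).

C (Min): min(48, 99, 66) = 48
D (Min): min(35, 71, 94) = 35
B (Max): max(48, 35, 26) = 48
F (Min): min(7, 8, 7) = 7
G (Min): min(21, 94, 49) = 21
H (Min): min(32, 15, 18) = 15
E (Max): max(7, 21, 15) = 21
J (Min): min(10, 68, 49) = 10
K (Min): min(20, 94, 61) = 20
L (Min): min(57, 9, 97) = 9
I (Max): max(10, 20, 9) = 20
Root (Min): min(48, 21, 20) = 20
Min picks the child with the lowest value: I (value 20).

I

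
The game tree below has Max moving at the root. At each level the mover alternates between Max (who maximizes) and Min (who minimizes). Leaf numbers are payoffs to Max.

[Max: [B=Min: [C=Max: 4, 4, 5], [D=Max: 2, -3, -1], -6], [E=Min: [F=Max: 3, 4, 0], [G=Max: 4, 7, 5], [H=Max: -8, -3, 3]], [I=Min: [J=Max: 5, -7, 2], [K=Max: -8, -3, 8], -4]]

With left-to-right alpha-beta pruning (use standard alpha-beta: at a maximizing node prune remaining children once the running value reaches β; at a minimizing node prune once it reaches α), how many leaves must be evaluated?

C [α=-∞,β=+∞]: v=5
D [α=-∞,β=5]: v=2
B [α=-∞,β=+∞]: v=-6
F [α=-6,β=+∞]: v=4
G [α=-6,β=4]: v=4 after child 1 ≥ β → β-cutoff, skip 2
H [α=-6,β=4]: v=3
E [α=-6,β=+∞]: v=3
J [α=3,β=+∞]: v=5
K [α=3,β=5]: v=8
I [α=3,β=+∞]: v=-4
Root [α=-∞,β=+∞]: v=3
Leaves evaluated: 21 of 23.

21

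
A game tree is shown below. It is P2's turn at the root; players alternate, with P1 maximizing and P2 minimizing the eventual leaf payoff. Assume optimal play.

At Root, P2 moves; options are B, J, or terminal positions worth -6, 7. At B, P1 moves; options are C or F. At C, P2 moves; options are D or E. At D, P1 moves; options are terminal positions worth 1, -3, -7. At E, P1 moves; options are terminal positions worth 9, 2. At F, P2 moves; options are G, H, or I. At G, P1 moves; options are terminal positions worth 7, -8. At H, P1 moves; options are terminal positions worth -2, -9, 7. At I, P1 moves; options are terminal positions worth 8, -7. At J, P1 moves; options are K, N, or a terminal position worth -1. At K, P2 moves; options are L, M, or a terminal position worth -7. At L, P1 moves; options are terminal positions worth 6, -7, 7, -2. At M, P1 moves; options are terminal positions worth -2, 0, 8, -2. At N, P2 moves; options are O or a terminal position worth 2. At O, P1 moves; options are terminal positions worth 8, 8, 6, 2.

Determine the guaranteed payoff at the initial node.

D (P1): max(1, -3, -7) = 1
E (P1): max(9, 2) = 9
C (P2): min(1, 9) = 1
G (P1): max(7, -8) = 7
H (P1): max(-2, -9, 7) = 7
I (P1): max(8, -7) = 8
F (P2): min(7, 7, 8) = 7
B (P1): max(1, 7) = 7
L (P1): max(6, -7, 7, -2) = 7
M (P1): max(-2, 0, 8, -2) = 8
K (P2): min(7, 8, -7) = -7
O (P1): max(8, 8, 6, 2) = 8
N (P2): min(8, 2) = 2
J (P1): max(-7, 2, -1) = 2
Root (P2): min(7, 2, -6, 7) = -6

-6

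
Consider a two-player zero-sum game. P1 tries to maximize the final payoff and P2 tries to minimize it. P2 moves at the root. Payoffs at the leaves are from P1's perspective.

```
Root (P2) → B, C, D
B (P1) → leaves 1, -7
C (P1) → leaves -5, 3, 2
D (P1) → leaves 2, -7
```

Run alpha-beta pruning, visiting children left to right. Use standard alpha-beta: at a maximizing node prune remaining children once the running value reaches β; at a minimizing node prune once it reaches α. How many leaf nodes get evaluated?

B [α=-∞,β=+∞]: v=1
C [α=-∞,β=1]: v=3 after child 2 ≥ β → β-cutoff, skip 1
D [α=-∞,β=1]: v=2 after child 1 ≥ β → β-cutoff, skip 1
Root [α=-∞,β=+∞]: v=1
Leaves evaluated: 5 of 7.

5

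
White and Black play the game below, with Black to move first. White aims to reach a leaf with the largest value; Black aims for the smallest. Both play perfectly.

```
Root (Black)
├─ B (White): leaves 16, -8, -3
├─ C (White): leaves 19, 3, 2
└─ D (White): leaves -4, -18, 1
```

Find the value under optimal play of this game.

1

B (White): max(16, -8, -3) = 16
C (White): max(19, 3, 2) = 19
D (White): max(-4, -18, 1) = 1
Root (Black): min(16, 19, 1) = 1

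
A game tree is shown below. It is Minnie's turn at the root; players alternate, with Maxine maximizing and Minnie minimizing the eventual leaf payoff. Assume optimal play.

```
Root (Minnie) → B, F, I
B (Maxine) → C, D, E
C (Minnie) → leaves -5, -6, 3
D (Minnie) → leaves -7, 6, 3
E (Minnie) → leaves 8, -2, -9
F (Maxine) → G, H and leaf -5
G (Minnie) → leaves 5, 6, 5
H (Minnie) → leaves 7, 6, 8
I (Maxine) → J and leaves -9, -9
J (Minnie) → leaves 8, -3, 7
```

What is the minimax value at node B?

C: min(-5, -6, 3) = -6
D: min(-7, 6, 3) = -7
E: min(8, -2, -9) = -9
B: max(-6, -7, -9) = -6

-6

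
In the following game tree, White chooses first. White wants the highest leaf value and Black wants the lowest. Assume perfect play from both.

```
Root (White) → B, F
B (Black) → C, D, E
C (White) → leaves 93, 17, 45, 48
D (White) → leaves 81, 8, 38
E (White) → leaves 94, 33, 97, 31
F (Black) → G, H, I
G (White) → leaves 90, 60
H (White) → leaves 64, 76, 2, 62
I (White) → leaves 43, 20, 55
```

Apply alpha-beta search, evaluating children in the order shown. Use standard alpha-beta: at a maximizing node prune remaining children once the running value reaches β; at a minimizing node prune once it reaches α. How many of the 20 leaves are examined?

14

C [α=-∞,β=+∞]: v=93
D [α=-∞,β=93]: v=81
E [α=-∞,β=81]: v=94 after child 1 ≥ β → β-cutoff, skip 3
B [α=-∞,β=+∞]: v=81
G [α=81,β=+∞]: v=90
H [α=81,β=90]: v=76
F [α=81,β=+∞]: v=76 after child 2 ≤ α → α-cutoff, skip 1
Root [α=-∞,β=+∞]: v=81
Leaves evaluated: 14 of 20.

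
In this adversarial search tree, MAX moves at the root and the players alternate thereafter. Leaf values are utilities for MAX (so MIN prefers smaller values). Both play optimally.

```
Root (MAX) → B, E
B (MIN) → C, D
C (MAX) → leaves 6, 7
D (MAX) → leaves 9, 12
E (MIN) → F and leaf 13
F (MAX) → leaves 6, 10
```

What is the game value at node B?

7

C: max(6, 7) = 7
D: max(9, 12) = 12
B: min(7, 12) = 7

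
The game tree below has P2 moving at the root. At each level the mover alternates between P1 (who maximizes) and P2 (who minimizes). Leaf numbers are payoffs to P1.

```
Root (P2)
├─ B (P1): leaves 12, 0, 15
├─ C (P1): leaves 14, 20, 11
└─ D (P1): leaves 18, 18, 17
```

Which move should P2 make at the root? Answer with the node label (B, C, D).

B (P1): max(12, 0, 15) = 15
C (P1): max(14, 20, 11) = 20
D (P1): max(18, 18, 17) = 18
Root (P2): min(15, 20, 18) = 15
P2 picks the child with the lowest value: B (value 15).

B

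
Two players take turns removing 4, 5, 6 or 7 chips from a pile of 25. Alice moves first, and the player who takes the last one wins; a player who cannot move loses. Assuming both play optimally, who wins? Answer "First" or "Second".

Positions where the player to move wins (W) vs loses (L):
i:   0  1  2  3  4  5  6  7  8  9 10 11 12 13 14 15 16 17 18 19 20 21 22 23 24 25
     L  L  L  L  W  W  W  W  W  W  W  L  L  L  L  W  W  W  W  W  W  W  L  L  L  L
Position 25 is L, so the second player wins.

Second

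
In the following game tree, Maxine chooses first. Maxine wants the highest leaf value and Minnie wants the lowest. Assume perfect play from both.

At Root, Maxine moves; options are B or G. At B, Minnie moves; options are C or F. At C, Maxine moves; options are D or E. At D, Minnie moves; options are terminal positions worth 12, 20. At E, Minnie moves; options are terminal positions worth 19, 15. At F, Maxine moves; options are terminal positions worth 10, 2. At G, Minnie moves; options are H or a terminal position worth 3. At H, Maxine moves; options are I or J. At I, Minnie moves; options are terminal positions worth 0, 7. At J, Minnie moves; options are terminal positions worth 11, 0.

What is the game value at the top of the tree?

10

D (Minnie): min(12, 20) = 12
E (Minnie): min(19, 15) = 15
C (Maxine): max(12, 15) = 15
F (Maxine): max(10, 2) = 10
B (Minnie): min(15, 10) = 10
I (Minnie): min(0, 7) = 0
J (Minnie): min(11, 0) = 0
H (Maxine): max(0, 0) = 0
G (Minnie): min(0, 3) = 0
Root (Maxine): max(10, 0) = 10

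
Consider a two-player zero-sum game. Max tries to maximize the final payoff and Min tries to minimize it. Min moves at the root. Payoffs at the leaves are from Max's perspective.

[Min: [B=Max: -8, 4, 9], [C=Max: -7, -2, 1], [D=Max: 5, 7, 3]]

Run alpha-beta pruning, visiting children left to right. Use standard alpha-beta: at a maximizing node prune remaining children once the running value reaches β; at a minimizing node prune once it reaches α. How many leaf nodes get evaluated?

B [α=-∞,β=+∞]: v=9
C [α=-∞,β=9]: v=1
D [α=-∞,β=1]: v=5 after child 1 ≥ β → β-cutoff, skip 2
Root [α=-∞,β=+∞]: v=1
Leaves evaluated: 7 of 9.

7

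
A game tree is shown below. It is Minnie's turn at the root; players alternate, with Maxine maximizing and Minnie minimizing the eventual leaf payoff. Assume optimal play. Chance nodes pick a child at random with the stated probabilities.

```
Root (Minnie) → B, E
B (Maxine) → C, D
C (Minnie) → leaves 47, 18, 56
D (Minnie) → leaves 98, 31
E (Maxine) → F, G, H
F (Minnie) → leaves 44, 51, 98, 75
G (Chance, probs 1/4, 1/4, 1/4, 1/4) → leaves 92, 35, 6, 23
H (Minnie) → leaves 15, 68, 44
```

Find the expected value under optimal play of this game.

31

C (Minnie): min(47, 18, 56) = 18
D (Minnie): min(98, 31) = 31
B (Maxine): max(18, 31) = 31
F (Minnie): min(44, 51, 98, 75) = 44
G (Chance): 1/4·92 + 1/4·35 + 1/4·6 + 1/4·23 = 39
H (Minnie): min(15, 68, 44) = 15
E (Maxine): max(44, 39, 15) = 44
Root (Minnie): min(31, 44) = 31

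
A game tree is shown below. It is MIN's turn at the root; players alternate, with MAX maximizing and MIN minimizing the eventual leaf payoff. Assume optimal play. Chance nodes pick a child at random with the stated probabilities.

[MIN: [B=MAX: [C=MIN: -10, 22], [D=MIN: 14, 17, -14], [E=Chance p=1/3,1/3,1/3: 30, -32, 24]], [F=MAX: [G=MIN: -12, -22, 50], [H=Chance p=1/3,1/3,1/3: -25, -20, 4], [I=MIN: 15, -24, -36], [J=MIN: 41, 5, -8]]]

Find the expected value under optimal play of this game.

C (MIN): min(-10, 22) = -10
D (MIN): min(14, 17, -14) = -14
E (Chance): 1/3·30 + 1/3·-32 + 1/3·24 = 7.33
B (MAX): max(-10, -14, 7.33) = 7.33
G (MIN): min(-12, -22, 50) = -22
H (Chance): 1/3·-25 + 1/3·-20 + 1/3·4 = -13.67
I (MIN): min(15, -24, -36) = -36
J (MIN): min(41, 5, -8) = -8
F (MAX): max(-22, -13.67, -36, -8) = -8
Root (MIN): min(7.33, -8) = -8

-8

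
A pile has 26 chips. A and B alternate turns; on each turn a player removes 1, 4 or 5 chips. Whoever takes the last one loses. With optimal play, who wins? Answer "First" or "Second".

First

Mark each pile size as W (mover wins) or L (mover loses):
i:   0  1  2  3  4  5  6  7  8  9 10 11 12 13 14 15 16 17 18 19 20 21 22 23 24 25 26
     W  L  W  L  W  W  W  W  W  L  W  L  W  W  W  W  W  L  W  L  W  W  W  W  W  L  W
Position 26 is W, so the first player wins.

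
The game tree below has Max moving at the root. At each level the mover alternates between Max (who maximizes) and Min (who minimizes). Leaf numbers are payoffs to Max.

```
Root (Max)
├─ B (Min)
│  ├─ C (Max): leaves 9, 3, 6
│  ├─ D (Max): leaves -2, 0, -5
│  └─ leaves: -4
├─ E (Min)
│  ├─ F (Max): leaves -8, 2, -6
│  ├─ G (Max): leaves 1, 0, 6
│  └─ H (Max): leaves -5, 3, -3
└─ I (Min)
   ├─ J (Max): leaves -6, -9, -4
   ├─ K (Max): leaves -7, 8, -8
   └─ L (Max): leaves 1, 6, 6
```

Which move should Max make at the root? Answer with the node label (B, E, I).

C (Max): max(9, 3, 6) = 9
D (Max): max(-2, 0, -5) = 0
B (Min): min(9, 0, -4) = -4
F (Max): max(-8, 2, -6) = 2
G (Max): max(1, 0, 6) = 6
H (Max): max(-5, 3, -3) = 3
E (Min): min(2, 6, 3) = 2
J (Max): max(-6, -9, -4) = -4
K (Max): max(-7, 8, -8) = 8
L (Max): max(1, 6, 6) = 6
I (Min): min(-4, 8, 6) = -4
Root (Max): max(-4, 2, -4) = 2
Max picks the child with the highest value: E (value 2).

E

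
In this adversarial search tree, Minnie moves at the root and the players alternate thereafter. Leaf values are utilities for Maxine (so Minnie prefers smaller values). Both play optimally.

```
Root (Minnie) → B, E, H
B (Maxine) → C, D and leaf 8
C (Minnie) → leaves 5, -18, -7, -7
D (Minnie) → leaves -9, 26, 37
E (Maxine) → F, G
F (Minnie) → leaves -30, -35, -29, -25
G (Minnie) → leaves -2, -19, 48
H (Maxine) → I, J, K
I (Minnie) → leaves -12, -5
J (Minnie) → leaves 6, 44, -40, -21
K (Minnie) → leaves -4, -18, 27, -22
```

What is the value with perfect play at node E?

F: min(-30, -35, -29, -25) = -35
G: min(-2, -19, 48) = -19
E: max(-35, -19) = -19

-19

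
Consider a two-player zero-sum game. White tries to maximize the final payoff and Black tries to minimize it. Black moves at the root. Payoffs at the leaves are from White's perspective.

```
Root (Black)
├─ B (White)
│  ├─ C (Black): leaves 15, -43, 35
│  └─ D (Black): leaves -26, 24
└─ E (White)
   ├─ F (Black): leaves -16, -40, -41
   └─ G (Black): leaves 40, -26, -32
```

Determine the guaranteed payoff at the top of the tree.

C (Black): min(15, -43, 35) = -43
D (Black): min(-26, 24) = -26
B (White): max(-43, -26) = -26
F (Black): min(-16, -40, -41) = -41
G (Black): min(40, -26, -32) = -32
E (White): max(-41, -32) = -32
Root (Black): min(-26, -32) = -32

-32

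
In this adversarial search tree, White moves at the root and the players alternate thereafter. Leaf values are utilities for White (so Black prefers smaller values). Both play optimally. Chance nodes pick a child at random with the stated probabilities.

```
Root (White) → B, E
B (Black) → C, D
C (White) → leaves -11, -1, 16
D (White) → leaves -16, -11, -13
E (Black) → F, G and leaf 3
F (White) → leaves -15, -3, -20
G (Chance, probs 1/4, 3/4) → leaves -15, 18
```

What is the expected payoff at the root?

C (White): max(-11, -1, 16) = 16
D (White): max(-16, -11, -13) = -11
B (Black): min(16, -11) = -11
F (White): max(-15, -3, -20) = -3
G (Chance): 1/4·-15 + 3/4·18 = 9.75
E (Black): min(-3, 9.75, 3) = -3
Root (White): max(-11, -3) = -3

-3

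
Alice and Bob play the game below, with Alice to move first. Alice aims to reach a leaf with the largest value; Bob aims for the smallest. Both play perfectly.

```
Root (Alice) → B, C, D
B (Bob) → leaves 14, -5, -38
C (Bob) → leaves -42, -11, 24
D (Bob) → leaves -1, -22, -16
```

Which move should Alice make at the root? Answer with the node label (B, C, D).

B (Bob): min(14, -5, -38) = -38
C (Bob): min(-42, -11, 24) = -42
D (Bob): min(-1, -22, -16) = -22
Root (Alice): max(-38, -42, -22) = -22
Alice picks the child with the highest value: D (value -22).

D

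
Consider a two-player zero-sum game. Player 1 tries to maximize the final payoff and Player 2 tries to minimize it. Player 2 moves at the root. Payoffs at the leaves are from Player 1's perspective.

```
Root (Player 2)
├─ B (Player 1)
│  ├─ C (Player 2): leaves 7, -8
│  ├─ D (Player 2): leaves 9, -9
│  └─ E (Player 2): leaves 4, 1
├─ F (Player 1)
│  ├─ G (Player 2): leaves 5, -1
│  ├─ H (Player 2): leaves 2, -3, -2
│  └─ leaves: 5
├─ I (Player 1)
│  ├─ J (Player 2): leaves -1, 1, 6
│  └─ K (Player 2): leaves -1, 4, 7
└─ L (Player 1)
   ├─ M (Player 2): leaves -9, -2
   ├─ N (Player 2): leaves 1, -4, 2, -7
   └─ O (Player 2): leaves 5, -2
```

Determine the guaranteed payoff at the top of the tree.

-2

C (Player 2): min(7, -8) = -8
D (Player 2): min(9, -9) = -9
E (Player 2): min(4, 1) = 1
B (Player 1): max(-8, -9, 1) = 1
G (Player 2): min(5, -1) = -1
H (Player 2): min(2, -3, -2) = -3
F (Player 1): max(-1, -3, 5) = 5
J (Player 2): min(-1, 1, 6) = -1
K (Player 2): min(-1, 4, 7) = -1
I (Player 1): max(-1, -1) = -1
M (Player 2): min(-9, -2) = -9
N (Player 2): min(1, -4, 2, -7) = -7
O (Player 2): min(5, -2) = -2
L (Player 1): max(-9, -7, -2) = -2
Root (Player 2): min(1, 5, -1, -2) = -2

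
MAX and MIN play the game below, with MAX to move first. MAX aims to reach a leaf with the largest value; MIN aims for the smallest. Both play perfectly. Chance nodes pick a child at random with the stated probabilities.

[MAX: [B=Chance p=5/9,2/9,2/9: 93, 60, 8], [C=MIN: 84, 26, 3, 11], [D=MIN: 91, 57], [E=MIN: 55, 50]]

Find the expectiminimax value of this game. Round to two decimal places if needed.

B (Chance): 5/9·93 + 2/9·60 + 2/9·8 = 66.78
C (MIN): min(84, 26, 3, 11) = 3
D (MIN): min(91, 57) = 57
E (MIN): min(55, 50) = 50
Root (MAX): max(66.78, 3, 57, 50) = 66.78

66.78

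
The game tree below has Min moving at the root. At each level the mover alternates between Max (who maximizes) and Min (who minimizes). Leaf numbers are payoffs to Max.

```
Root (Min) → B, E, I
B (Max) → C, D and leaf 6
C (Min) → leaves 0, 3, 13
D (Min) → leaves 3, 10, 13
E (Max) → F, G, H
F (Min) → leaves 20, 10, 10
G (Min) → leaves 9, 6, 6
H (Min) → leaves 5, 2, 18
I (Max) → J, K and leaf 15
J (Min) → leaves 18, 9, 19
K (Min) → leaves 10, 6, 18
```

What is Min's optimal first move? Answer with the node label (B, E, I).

B

C (Min): min(0, 3, 13) = 0
D (Min): min(3, 10, 13) = 3
B (Max): max(0, 3, 6) = 6
F (Min): min(20, 10, 10) = 10
G (Min): min(9, 6, 6) = 6
H (Min): min(5, 2, 18) = 2
E (Max): max(10, 6, 2) = 10
J (Min): min(18, 9, 19) = 9
K (Min): min(10, 6, 18) = 6
I (Max): max(9, 6, 15) = 15
Root (Min): min(6, 10, 15) = 6
Min picks the child with the lowest value: B (value 6).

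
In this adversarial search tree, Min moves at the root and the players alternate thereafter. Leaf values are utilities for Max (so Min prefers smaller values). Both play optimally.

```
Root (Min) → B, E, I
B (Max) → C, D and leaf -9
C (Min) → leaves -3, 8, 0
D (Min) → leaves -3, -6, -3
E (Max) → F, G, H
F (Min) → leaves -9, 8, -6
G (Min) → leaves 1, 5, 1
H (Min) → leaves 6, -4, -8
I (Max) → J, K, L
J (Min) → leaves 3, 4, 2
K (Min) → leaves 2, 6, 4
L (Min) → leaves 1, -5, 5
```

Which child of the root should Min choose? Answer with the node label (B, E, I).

B

C (Min): min(-3, 8, 0) = -3
D (Min): min(-3, -6, -3) = -6
B (Max): max(-3, -6, -9) = -3
F (Min): min(-9, 8, -6) = -9
G (Min): min(1, 5, 1) = 1
H (Min): min(6, -4, -8) = -8
E (Max): max(-9, 1, -8) = 1
J (Min): min(3, 4, 2) = 2
K (Min): min(2, 6, 4) = 2
L (Min): min(1, -5, 5) = -5
I (Max): max(2, 2, -5) = 2
Root (Min): min(-3, 1, 2) = -3
Min picks the child with the lowest value: B (value -3).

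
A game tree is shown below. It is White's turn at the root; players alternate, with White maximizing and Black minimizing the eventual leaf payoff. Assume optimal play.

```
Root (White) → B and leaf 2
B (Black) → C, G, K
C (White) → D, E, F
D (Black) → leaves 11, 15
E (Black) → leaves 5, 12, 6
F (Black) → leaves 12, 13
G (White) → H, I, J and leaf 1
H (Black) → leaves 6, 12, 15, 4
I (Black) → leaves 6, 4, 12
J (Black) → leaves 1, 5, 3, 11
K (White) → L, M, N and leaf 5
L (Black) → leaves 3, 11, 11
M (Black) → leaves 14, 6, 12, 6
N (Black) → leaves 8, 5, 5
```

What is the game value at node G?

H: min(6, 12, 15, 4) = 4
I: min(6, 4, 12) = 4
J: min(1, 5, 3, 11) = 1
G: max(4, 4, 1, 1) = 4

4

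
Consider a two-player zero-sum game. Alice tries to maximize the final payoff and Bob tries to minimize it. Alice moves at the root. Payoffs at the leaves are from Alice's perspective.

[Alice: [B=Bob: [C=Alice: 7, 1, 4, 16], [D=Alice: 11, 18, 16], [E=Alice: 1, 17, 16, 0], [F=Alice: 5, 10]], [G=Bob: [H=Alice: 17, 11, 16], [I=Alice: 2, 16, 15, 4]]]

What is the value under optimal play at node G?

H: max(17, 11, 16) = 17
I: max(2, 16, 15, 4) = 16
G: min(17, 16) = 16

16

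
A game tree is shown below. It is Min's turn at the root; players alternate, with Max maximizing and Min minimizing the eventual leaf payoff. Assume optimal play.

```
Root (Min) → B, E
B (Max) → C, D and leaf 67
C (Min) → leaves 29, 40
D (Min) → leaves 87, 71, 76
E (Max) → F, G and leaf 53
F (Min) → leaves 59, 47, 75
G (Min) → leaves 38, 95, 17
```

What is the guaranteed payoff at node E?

F: min(59, 47, 75) = 47
G: min(38, 95, 17) = 17
E: max(47, 17, 53) = 53

53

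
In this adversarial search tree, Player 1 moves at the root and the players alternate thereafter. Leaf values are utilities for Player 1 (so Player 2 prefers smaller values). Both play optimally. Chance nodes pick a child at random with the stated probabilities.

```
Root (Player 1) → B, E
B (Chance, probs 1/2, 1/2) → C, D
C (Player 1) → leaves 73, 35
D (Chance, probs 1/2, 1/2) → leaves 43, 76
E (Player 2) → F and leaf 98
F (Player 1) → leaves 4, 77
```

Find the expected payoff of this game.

77

C (Player 1): max(73, 35) = 73
D (Chance): 1/2·43 + 1/2·76 = 59.5
B (Chance): 1/2·73 + 1/2·59.5 = 66.25
F (Player 1): max(4, 77) = 77
E (Player 2): min(77, 98) = 77
Root (Player 1): max(66.25, 77) = 77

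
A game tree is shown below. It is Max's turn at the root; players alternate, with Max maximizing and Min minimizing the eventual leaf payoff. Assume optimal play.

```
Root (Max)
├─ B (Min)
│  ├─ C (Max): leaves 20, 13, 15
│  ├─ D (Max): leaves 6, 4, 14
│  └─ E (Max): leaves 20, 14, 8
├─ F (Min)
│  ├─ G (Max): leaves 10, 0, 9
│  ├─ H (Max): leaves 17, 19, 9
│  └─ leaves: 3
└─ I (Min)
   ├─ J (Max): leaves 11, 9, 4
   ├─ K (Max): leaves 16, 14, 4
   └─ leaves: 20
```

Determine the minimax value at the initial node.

C (Max): max(20, 13, 15) = 20
D (Max): max(6, 4, 14) = 14
E (Max): max(20, 14, 8) = 20
B (Min): min(20, 14, 20) = 14
G (Max): max(10, 0, 9) = 10
H (Max): max(17, 19, 9) = 19
F (Min): min(10, 19, 3) = 3
J (Max): max(11, 9, 4) = 11
K (Max): max(16, 14, 4) = 16
I (Min): min(11, 16, 20) = 11
Root (Max): max(14, 3, 11) = 14

14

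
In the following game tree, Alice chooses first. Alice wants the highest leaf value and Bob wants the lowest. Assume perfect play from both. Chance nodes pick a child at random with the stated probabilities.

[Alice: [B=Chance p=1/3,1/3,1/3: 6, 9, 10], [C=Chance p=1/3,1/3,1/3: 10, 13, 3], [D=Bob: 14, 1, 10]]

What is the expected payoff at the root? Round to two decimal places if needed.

8.67

B (Chance): 1/3·6 + 1/3·9 + 1/3·10 = 8.33
C (Chance): 1/3·10 + 1/3·13 + 1/3·3 = 8.67
D (Bob): min(14, 1, 10) = 1
Root (Alice): max(8.33, 8.67, 1) = 8.67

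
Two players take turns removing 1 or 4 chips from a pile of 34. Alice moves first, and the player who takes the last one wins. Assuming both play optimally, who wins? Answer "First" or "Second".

First

W/L table (W = player to move can force a win):
i:   0  1  2  3  4  5  6  7  8  9 10 11 12 13 14 15 16 17 18 19 20 21 22 23 24 25 26 27 28 29 30 31 32 33 34
     L  W  L  W  W  L  W  L  W  W  L  W  L  W  W  L  W  L  W  W  L  W  L  W  W  L  W  L  W  W  L  W  L  W  W
Position 34 is W, so the first player wins.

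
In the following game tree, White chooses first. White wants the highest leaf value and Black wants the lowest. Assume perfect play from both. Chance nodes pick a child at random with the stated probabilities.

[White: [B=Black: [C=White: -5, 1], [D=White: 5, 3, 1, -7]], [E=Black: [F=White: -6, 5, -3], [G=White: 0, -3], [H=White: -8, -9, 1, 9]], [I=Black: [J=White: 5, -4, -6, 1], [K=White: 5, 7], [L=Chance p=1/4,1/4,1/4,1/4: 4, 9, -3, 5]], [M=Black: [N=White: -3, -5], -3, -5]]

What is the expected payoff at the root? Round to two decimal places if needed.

C (White): max(-5, 1) = 1
D (White): max(5, 3, 1, -7) = 5
B (Black): min(1, 5) = 1
F (White): max(-6, 5, -3) = 5
G (White): max(0, -3) = 0
H (White): max(-8, -9, 1, 9) = 9
E (Black): min(5, 0, 9) = 0
J (White): max(5, -4, -6, 1) = 5
K (White): max(5, 7) = 7
L (Chance): 1/4·4 + 1/4·9 + 1/4·-3 + 1/4·5 = 3.75
I (Black): min(5, 7, 3.75) = 3.75
N (White): max(-3, -5) = -3
M (Black): min(-3, -3, -5) = -5
Root (White): max(1, 0, 3.75, -5) = 3.75

3.75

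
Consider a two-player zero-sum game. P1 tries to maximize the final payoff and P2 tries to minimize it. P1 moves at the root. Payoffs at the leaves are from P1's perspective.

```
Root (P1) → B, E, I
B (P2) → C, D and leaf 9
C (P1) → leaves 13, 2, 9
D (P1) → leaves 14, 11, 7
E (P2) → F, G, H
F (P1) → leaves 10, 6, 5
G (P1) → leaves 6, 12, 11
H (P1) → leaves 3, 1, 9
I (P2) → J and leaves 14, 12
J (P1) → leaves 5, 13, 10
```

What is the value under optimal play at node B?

C: max(13, 2, 9) = 13
D: max(14, 11, 7) = 14
B: min(13, 14, 9) = 9

9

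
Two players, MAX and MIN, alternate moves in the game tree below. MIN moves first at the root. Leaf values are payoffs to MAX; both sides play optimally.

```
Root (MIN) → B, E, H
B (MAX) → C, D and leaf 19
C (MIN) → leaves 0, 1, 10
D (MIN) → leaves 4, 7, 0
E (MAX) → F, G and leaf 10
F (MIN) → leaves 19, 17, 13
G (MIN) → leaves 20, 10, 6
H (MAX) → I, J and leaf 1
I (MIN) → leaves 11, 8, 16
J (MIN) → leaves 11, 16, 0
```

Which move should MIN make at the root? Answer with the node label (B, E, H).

H

C (MIN): min(0, 1, 10) = 0
D (MIN): min(4, 7, 0) = 0
B (MAX): max(0, 0, 19) = 19
F (MIN): min(19, 17, 13) = 13
G (MIN): min(20, 10, 6) = 6
E (MAX): max(13, 6, 10) = 13
I (MIN): min(11, 8, 16) = 8
J (MIN): min(11, 16, 0) = 0
H (MAX): max(8, 0, 1) = 8
Root (MIN): min(19, 13, 8) = 8
MIN picks the child with the lowest value: H (value 8).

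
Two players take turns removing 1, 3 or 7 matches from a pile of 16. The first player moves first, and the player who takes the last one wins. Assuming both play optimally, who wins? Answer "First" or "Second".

Second

Positions where the player to move wins (W) vs loses (L):
i:   0  1  2  3  4  5  6  7  8  9 10 11 12 13 14 15 16
     L  W  L  W  L  W  L  W  L  W  L  W  L  W  L  W  L
Position 16 is L, so the second player wins.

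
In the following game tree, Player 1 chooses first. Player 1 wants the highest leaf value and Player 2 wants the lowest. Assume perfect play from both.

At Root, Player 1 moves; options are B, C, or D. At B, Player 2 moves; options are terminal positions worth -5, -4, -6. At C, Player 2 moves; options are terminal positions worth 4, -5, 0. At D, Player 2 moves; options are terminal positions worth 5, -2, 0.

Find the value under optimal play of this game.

B (Player 2): min(-5, -4, -6) = -6
C (Player 2): min(4, -5, 0) = -5
D (Player 2): min(5, -2, 0) = -2
Root (Player 1): max(-6, -5, -2) = -2

-2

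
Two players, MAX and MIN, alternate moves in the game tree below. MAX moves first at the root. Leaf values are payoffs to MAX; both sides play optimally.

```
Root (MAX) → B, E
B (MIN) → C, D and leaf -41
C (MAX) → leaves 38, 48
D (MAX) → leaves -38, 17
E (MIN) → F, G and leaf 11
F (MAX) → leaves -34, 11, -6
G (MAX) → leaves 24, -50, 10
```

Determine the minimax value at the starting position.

11

C (MAX): max(38, 48) = 48
D (MAX): max(-38, 17) = 17
B (MIN): min(48, 17, -41) = -41
F (MAX): max(-34, 11, -6) = 11
G (MAX): max(24, -50, 10) = 24
E (MIN): min(11, 24, 11) = 11
Root (MAX): max(-41, 11) = 11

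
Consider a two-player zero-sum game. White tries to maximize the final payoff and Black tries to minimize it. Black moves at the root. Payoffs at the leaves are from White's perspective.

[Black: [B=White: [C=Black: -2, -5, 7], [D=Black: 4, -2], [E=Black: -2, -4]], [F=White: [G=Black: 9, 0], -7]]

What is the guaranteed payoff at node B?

-2

C: min(-2, -5, 7) = -5
D: min(4, -2) = -2
E: min(-2, -4) = -4
B: max(-5, -2, -4) = -2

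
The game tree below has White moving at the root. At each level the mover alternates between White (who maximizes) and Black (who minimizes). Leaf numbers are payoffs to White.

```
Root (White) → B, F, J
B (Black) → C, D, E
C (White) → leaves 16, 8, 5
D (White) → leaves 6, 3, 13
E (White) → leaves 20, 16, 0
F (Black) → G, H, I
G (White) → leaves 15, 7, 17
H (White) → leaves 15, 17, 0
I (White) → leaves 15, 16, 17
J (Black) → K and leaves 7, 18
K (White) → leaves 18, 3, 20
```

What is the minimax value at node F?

17

G: max(15, 7, 17) = 17
H: max(15, 17, 0) = 17
I: max(15, 16, 17) = 17
F: min(17, 17, 17) = 17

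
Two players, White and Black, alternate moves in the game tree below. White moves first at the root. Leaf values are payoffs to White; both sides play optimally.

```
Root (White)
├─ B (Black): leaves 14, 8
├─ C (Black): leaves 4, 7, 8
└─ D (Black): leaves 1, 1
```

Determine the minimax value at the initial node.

B (Black): min(14, 8) = 8
C (Black): min(4, 7, 8) = 4
D (Black): min(1, 1) = 1
Root (White): max(8, 4, 1) = 8

8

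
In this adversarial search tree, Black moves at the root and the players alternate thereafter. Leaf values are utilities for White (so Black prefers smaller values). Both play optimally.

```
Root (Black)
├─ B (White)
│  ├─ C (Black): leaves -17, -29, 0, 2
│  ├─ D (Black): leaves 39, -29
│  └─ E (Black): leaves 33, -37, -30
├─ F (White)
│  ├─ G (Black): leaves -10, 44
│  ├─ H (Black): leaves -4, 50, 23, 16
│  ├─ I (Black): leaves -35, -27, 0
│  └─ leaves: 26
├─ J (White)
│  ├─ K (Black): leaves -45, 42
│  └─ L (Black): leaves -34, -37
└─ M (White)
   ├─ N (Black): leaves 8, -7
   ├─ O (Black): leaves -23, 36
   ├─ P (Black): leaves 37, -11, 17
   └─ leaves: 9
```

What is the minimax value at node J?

-37

K: min(-45, 42) = -45
L: min(-34, -37) = -37
J: max(-45, -37) = -37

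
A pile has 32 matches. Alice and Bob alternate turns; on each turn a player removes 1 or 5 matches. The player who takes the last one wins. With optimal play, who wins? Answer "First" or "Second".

Mark each pile size as W (mover wins) or L (mover loses):
i:   0  1  2  3  4  5  6  7  8  9 10 11 12 13 14 15 16 17 18 19 20 21 22 23 24 25 26 27 28 29 30 31 32
     L  W  L  W  L  W  L  W  L  W  L  W  L  W  L  W  L  W  L  W  L  W  L  W  L  W  L  W  L  W  L  W  L
Position 32 is L, so the second player wins.

Second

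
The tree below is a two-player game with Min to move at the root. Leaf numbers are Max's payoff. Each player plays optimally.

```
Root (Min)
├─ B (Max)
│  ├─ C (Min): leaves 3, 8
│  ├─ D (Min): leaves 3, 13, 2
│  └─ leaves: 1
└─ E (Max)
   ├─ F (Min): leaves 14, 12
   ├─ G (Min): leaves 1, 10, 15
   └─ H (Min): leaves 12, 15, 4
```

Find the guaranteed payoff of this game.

3

C (Min): min(3, 8) = 3
D (Min): min(3, 13, 2) = 2
B (Max): max(3, 2, 1) = 3
F (Min): min(14, 12) = 12
G (Min): min(1, 10, 15) = 1
H (Min): min(12, 15, 4) = 4
E (Max): max(12, 1, 4) = 12
Root (Min): min(3, 12) = 3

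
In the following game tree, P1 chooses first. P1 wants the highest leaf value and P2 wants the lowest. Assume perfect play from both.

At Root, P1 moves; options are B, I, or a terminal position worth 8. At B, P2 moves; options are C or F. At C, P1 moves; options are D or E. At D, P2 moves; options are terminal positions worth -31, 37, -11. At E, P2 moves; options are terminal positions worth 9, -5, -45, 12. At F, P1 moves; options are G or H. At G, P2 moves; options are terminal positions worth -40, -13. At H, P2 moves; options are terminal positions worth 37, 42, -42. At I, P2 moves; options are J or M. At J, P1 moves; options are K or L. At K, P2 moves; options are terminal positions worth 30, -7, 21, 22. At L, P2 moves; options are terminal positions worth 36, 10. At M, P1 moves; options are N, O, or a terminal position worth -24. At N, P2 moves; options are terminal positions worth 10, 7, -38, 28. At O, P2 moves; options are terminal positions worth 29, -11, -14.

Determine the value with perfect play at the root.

D (P2): min(-31, 37, -11) = -31
E (P2): min(9, -5, -45, 12) = -45
C (P1): max(-31, -45) = -31
G (P2): min(-40, -13) = -40
H (P2): min(37, 42, -42) = -42
F (P1): max(-40, -42) = -40
B (P2): min(-31, -40) = -40
K (P2): min(30, -7, 21, 22) = -7
L (P2): min(36, 10) = 10
J (P1): max(-7, 10) = 10
N (P2): min(10, 7, -38, 28) = -38
O (P2): min(29, -11, -14) = -14
M (P1): max(-38, -14, -24) = -14
I (P2): min(10, -14) = -14
Root (P1): max(-40, -14, 8) = 8

8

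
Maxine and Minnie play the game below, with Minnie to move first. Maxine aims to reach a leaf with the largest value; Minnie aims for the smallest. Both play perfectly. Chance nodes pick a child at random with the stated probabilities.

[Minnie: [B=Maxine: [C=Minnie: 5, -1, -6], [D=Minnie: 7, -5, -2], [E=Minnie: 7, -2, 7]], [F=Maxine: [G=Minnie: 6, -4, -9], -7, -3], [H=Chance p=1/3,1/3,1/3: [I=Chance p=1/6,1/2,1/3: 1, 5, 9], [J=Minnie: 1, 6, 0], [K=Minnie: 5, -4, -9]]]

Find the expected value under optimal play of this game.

C (Minnie): min(5, -1, -6) = -6
D (Minnie): min(7, -5, -2) = -5
E (Minnie): min(7, -2, 7) = -2
B (Maxine): max(-6, -5, -2) = -2
G (Minnie): min(6, -4, -9) = -9
F (Maxine): max(-9, -7, -3) = -3
I (Chance): 1/6·1 + 1/2·5 + 1/3·9 = 5.67
J (Minnie): min(1, 6, 0) = 0
K (Minnie): min(5, -4, -9) = -9
H (Chance): 1/3·5.67 + 1/3·0 + 1/3·-9 = -1.11
Root (Minnie): min(-2, -3, -1.11) = -3

-3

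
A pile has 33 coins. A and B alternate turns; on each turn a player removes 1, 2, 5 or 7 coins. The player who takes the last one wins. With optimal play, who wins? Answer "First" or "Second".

Second

Mark each pile size as W (mover wins) or L (mover loses):
i:   0  1  2  3  4  5  6  7  8  9 10 11 12 13 14 15 16 17 18 19 20 21 22 23 24 25 26 27 28 29 30 31 32 33
     L  W  W  L  W  W  L  W  W  L  W  W  L  W  W  L  W  W  L  W  W  L  W  W  L  W  W  L  W  W  L  W  W  L
Position 33 is L, so the second player wins.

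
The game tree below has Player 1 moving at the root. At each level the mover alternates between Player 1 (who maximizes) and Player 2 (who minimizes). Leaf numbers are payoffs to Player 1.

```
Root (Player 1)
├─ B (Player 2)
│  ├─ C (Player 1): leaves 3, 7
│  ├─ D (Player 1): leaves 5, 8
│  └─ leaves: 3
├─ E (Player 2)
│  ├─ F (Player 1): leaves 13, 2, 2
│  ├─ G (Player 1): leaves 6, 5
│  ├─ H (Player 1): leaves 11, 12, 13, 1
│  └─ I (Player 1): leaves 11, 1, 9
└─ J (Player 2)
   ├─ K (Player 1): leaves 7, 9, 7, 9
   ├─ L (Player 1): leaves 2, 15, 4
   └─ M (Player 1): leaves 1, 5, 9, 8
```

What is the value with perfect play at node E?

F: max(13, 2, 2) = 13
G: max(6, 5) = 6
H: max(11, 12, 13, 1) = 13
I: max(11, 1, 9) = 11
E: min(13, 6, 13, 11) = 6

6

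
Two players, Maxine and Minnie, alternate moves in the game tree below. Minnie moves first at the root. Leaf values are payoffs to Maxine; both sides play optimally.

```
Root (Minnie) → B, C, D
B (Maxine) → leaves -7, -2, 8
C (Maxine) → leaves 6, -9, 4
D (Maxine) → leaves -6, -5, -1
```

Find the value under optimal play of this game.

-1

B (Maxine): max(-7, -2, 8) = 8
C (Maxine): max(6, -9, 4) = 6
D (Maxine): max(-6, -5, -1) = -1
Root (Minnie): min(8, 6, -1) = -1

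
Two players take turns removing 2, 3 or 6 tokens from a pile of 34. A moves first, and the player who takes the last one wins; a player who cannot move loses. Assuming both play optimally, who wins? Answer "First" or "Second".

First

Mark each pile size as W (mover wins) or L (mover loses):
i:   0  1  2  3  4  5  6  7  8  9 10 11 12 13 14 15 16 17 18 19 20 21 22 23 24 25 26 27 28 29 30 31 32 33 34
     L  L  W  W  W  L  W  W  W  L  L  W  W  W  L  W  W  W  L  L  W  W  W  L  W  W  W  L  L  W  W  W  L  W  W
Position 34 is W, so the first player wins.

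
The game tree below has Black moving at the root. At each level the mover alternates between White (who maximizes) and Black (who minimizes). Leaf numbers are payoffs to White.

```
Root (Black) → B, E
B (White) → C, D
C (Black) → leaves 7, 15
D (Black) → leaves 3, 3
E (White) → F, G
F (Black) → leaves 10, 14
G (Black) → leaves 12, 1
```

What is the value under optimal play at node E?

F: min(10, 14) = 10
G: min(12, 1) = 1
E: max(10, 1) = 10

10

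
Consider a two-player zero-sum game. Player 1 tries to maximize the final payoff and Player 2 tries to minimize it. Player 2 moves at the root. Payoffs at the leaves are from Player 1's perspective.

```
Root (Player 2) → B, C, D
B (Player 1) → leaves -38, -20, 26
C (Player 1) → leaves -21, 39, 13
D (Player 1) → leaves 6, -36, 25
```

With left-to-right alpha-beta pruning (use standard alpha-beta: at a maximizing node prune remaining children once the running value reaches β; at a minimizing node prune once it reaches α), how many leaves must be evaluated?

8

B [α=-∞,β=+∞]: v=26
C [α=-∞,β=26]: v=39 after child 2 ≥ β → β-cutoff, skip 1
D [α=-∞,β=26]: v=25
Root [α=-∞,β=+∞]: v=25
Leaves evaluated: 8 of 9.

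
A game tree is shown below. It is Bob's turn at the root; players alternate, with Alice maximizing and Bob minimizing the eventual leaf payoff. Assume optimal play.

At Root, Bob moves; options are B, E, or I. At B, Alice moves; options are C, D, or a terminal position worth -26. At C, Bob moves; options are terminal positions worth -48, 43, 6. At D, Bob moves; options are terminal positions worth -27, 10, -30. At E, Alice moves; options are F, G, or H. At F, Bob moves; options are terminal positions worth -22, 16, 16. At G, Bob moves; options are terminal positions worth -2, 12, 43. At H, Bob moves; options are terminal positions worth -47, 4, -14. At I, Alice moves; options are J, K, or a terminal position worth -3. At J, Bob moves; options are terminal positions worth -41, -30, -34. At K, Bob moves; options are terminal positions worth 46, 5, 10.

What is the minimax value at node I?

J: min(-41, -30, -34) = -41
K: min(46, 5, 10) = 5
I: max(-41, 5, -3) = 5

5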